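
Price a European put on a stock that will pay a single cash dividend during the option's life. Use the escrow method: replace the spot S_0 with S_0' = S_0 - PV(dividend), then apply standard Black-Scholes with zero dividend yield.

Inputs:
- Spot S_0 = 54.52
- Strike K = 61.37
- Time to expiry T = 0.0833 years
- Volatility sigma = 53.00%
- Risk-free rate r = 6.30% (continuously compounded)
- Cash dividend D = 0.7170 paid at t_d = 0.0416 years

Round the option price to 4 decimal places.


PV(D) = D * exp(-r * t_d) = 0.7170 * 0.99738263 = 0.71512335
S_0' = S_0 - PV(D) = 54.5200 - 0.71512335 = 53.80487665
d1 = (ln(S_0'/K) + (r + sigma^2/2)*T) / (sigma*sqrt(T)) = -0.74924304
d2 = d1 - sigma*sqrt(T) = -0.90221026
exp(-rT) = 0.99476585
N(-d1) = 0.77314463; N(-d2) = 0.81652741
P = K * exp(-rT) * N(-d2) - S_0' * N(-d1) = 61.3700 * 0.99476585 * 0.81652741 - 53.80487665 * 0.77314463 = 8.2491

Answer: Price = 8.2491


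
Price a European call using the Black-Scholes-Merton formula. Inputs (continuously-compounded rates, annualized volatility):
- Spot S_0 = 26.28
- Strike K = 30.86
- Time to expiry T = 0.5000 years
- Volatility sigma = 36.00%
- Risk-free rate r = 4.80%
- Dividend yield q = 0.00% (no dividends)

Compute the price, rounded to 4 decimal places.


d1 = (ln(S/K) + (r - q + 0.5*sigma^2) * T) / (sigma * sqrt(T)) = -0.40954310
d2 = d1 - sigma * sqrt(T) = -0.66410154
exp(-rT) = 0.97628571; exp(-qT) = 1.00000000
C = S_0 * exp(-qT) * N(d1) - K * exp(-rT) * N(d2)
N(d1) = 0.34107057; N(d2) = 0.25331266
C = 26.2800 * 1.00000000 * 0.34107057 - 30.8600 * 0.97628571 * 0.25331266 = 1.3315

Answer: Price = 1.3315


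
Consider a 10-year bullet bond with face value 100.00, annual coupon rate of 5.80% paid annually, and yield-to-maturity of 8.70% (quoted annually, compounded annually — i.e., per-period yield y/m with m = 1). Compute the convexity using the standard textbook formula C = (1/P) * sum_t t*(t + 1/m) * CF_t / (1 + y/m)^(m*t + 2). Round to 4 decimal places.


Answer: Convexity = 63.9897

Derivation:
Coupon per period c = face * coupon_rate / m = 5.800000
Periods per year m = 1; per-period yield y/m = 0.087000
Number of cashflows N = 10
Cashflows (t years, CF_t, discount factor 1/(1+y/m)^(m*t), PV):
  t = 1.0000: CF_t = 5.800000, DF = 0.919963, PV = 5.335787
  t = 2.0000: CF_t = 5.800000, DF = 0.846332, PV = 4.908727
  t = 3.0000: CF_t = 5.800000, DF = 0.778595, PV = 4.515848
  t = 4.0000: CF_t = 5.800000, DF = 0.716278, PV = 4.154414
  t = 5.0000: CF_t = 5.800000, DF = 0.658950, PV = 3.821908
  t = 6.0000: CF_t = 5.800000, DF = 0.606209, PV = 3.516015
  t = 7.0000: CF_t = 5.800000, DF = 0.557690, PV = 3.234604
  t = 8.0000: CF_t = 5.800000, DF = 0.513055, PV = 2.975717
  t = 9.0000: CF_t = 5.800000, DF = 0.471991, PV = 2.737550
  t = 10.0000: CF_t = 105.800000, DF = 0.434215, PV = 45.939919
Price P = sum_t PV_t = 81.140491
Convexity numerator sum_t t*(t + 1/m) * CF_t / (1+y/m)^(m*t + 2):
  t = 1.0000: term = 9.031697
  t = 2.0000: term = 24.926487
  t = 3.0000: term = 45.862901
  t = 4.0000: term = 70.320302
  t = 5.0000: term = 97.038135
  t = 6.0000: term = 124.980118
  t = 7.0000: term = 153.302813
  t = 8.0000: term = 181.328074
  t = 9.0000: term = 208.518945
  t = 10.0000: term = 4276.848081
Convexity = (1/P) * sum = 5192.157551 / 81.140491 = 63.989723


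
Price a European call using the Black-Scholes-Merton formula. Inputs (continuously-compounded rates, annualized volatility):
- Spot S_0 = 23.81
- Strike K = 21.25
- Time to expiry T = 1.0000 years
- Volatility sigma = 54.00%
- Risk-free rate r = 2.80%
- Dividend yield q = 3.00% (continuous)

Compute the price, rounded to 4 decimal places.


d1 = (ln(S/K) + (r - q + 0.5*sigma^2) * T) / (sigma * sqrt(T)) = 0.47694216
d2 = d1 - sigma * sqrt(T) = -0.06305784
exp(-rT) = 0.97238837; exp(-qT) = 0.97044553
C = S_0 * exp(-qT) * N(d1) - K * exp(-rT) * N(d2)
N(d1) = 0.68329834; N(d2) = 0.47486022
C = 23.8100 * 0.97044553 * 0.68329834 - 21.2500 * 0.97238837 * 0.47486022 = 5.9763

Answer: Price = 5.9763


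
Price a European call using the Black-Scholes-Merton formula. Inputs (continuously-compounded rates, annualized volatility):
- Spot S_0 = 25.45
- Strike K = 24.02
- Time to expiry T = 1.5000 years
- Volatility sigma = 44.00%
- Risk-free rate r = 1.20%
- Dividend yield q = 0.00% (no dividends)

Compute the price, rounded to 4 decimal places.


Answer: Price = 6.1880

Derivation:
d1 = (ln(S/K) + (r - q + 0.5*sigma^2) * T) / (sigma * sqrt(T)) = 0.41015764
d2 = d1 - sigma * sqrt(T) = -0.12873010
exp(-rT) = 0.98216103; exp(-qT) = 1.00000000
C = S_0 * exp(-qT) * N(d1) - K * exp(-rT) * N(d2)
N(d1) = 0.65915484; N(d2) = 0.44878561
C = 25.4500 * 1.00000000 * 0.65915484 - 24.0200 * 0.98216103 * 0.44878561 = 6.1880


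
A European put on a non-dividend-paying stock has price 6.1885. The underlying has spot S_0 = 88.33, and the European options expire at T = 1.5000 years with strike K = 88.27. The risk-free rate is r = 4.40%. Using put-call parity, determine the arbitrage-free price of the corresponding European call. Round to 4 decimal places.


Answer: Call price = 11.8862

Derivation:
Put-call parity: C - P = S_0 * exp(-qT) - K * exp(-rT).
S_0 * exp(-qT) = 88.3300 * 1.00000000 = 88.33000000
K * exp(-rT) = 88.2700 * 0.93613086 = 82.63227139
C = P + S*exp(-qT) - K*exp(-rT)
C = 6.1885 + 88.33000000 - 82.63227139 = 11.8862


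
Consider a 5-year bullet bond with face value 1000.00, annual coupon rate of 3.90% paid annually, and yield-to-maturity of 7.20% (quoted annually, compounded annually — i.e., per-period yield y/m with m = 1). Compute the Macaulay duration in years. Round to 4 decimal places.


Coupon per period c = face * coupon_rate / m = 39.000000
Periods per year m = 1; per-period yield y/m = 0.072000
Number of cashflows N = 5
Cashflows (t years, CF_t, discount factor 1/(1+y/m)^(m*t), PV):
  t = 1.0000: CF_t = 39.000000, DF = 0.932836, PV = 36.380597
  t = 2.0000: CF_t = 39.000000, DF = 0.870183, PV = 33.937124
  t = 3.0000: CF_t = 39.000000, DF = 0.811738, PV = 31.657765
  t = 4.0000: CF_t = 39.000000, DF = 0.757218, PV = 29.531497
  t = 5.0000: CF_t = 1039.000000, DF = 0.706360, PV = 733.907998
Price P = sum_t PV_t = 865.414982
Macaulay numerator sum_t t * PV_t:
  t * PV_t at t = 1.0000: 36.380597
  t * PV_t at t = 2.0000: 67.874248
  t * PV_t at t = 3.0000: 94.973295
  t * PV_t at t = 4.0000: 118.125989
  t * PV_t at t = 5.0000: 3669.539992
Macaulay duration D = (sum_t t * PV_t) / P = 3986.894121 / 865.414982 = 4.606916

Answer: Macaulay duration = 4.6069 years


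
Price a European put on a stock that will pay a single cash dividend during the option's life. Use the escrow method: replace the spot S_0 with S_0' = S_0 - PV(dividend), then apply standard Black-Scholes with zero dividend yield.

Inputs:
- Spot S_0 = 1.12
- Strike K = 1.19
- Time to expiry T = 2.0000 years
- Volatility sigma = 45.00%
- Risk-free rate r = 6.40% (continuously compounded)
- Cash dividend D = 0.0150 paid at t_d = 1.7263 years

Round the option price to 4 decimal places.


Answer: Price = 0.2400

Derivation:
PV(D) = D * exp(-r * t_d) = 0.0150 * 0.89540137 = 0.01343102
S_0' = S_0 - PV(D) = 1.1200 - 0.01343102 = 1.10656898
d1 = (ln(S_0'/K) + (r + sigma^2/2)*T) / (sigma*sqrt(T)) = 0.40511076
d2 = d1 - sigma*sqrt(T) = -0.23128534
exp(-rT) = 0.87985338
N(-d1) = 0.34269805; N(-d2) = 0.59145343
P = K * exp(-rT) * N(-d2) - S_0' * N(-d1) = 1.1900 * 0.87985338 * 0.59145343 - 1.10656898 * 0.34269805 = 0.2400


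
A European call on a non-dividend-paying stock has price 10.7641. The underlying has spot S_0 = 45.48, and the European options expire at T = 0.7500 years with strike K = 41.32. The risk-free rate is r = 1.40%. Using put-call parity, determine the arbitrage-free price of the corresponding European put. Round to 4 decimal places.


Answer: Put price = 6.1725

Derivation:
Put-call parity: C - P = S_0 * exp(-qT) - K * exp(-rT).
S_0 * exp(-qT) = 45.4800 * 1.00000000 = 45.48000000
K * exp(-rT) = 41.3200 * 0.98955493 = 40.88840981
P = C - S*exp(-qT) + K*exp(-rT)
P = 10.7641 - 45.48000000 + 40.88840981 = 6.1725


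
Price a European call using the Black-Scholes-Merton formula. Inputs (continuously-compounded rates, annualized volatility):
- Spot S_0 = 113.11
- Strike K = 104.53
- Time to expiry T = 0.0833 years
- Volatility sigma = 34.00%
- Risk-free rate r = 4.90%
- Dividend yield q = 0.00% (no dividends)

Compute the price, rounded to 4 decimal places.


d1 = (ln(S/K) + (r - q + 0.5*sigma^2) * T) / (sigma * sqrt(T)) = 0.89456030
d2 = d1 - sigma * sqrt(T) = 0.79643038
exp(-rT) = 0.99592662; exp(-qT) = 1.00000000
C = S_0 * exp(-qT) * N(d1) - K * exp(-rT) * N(d2)
N(d1) = 0.81448891; N(d2) = 0.78710904
C = 113.1100 * 1.00000000 * 0.81448891 - 104.5300 * 0.99592662 * 0.78710904 = 10.1855

Answer: Price = 10.1855


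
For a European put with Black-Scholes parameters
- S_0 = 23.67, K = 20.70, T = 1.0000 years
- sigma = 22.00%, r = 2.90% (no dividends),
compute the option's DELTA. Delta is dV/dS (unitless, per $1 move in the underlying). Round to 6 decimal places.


d1 = 0.8512487421; d2 = 0.6312487421
phi(d1) = 0.2776897645; exp(-qT) = 1.0000000000; exp(-rT) = 0.9714164645
N(-d1) = 0.1973155960
Delta = -exp(-qT) * N(-d1) = -1.0000000000 * 0.1973155960 = -0.197316

Answer: Delta = -0.197316


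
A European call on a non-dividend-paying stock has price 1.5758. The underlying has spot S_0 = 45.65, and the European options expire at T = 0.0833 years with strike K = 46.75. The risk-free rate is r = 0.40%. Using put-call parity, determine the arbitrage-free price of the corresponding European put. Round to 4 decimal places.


Answer: Put price = 2.6602

Derivation:
Put-call parity: C - P = S_0 * exp(-qT) - K * exp(-rT).
S_0 * exp(-qT) = 45.6500 * 1.00000000 = 45.65000000
K * exp(-rT) = 46.7500 * 0.99966686 = 46.73442549
P = C - S*exp(-qT) + K*exp(-rT)
P = 1.5758 - 45.65000000 + 46.73442549 = 2.6602


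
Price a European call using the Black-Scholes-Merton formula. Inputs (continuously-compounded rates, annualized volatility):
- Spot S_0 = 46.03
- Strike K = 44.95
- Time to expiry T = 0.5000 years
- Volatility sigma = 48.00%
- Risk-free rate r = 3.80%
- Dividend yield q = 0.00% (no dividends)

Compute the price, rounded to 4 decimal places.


d1 = (ln(S/K) + (r - q + 0.5*sigma^2) * T) / (sigma * sqrt(T)) = 0.29563721
d2 = d1 - sigma * sqrt(T) = -0.04377404
exp(-rT) = 0.98117936; exp(-qT) = 1.00000000
C = S_0 * exp(-qT) * N(d1) - K * exp(-rT) * N(d2)
N(d1) = 0.61624642; N(d2) = 0.48254226
C = 46.0300 * 1.00000000 * 0.61624642 - 44.9500 * 0.98117936 * 0.48254226 = 7.0838

Answer: Price = 7.0838


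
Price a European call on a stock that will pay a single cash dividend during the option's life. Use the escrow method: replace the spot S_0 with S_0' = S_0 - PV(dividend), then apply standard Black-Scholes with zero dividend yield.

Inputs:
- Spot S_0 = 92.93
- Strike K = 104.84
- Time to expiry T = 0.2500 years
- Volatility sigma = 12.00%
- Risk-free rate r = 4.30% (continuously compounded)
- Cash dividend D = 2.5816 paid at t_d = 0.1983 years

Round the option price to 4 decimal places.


PV(D) = D * exp(-r * t_d) = 2.5816 * 0.99150935 = 2.55968054
S_0' = S_0 - PV(D) = 92.9300 - 2.55968054 = 90.37031946
d1 = (ln(S_0'/K) + (r + sigma^2/2)*T) / (sigma*sqrt(T)) = -2.26615816
d2 = d1 - sigma*sqrt(T) = -2.32615816
exp(-rT) = 0.98930757
N(d1) = 0.01172085; N(d2) = 0.01000506
C = S_0' * N(d1) - K * exp(-rT) * N(d2) = 90.37031946 * 0.01172085 - 104.8400 * 0.98930757 * 0.01000506 = 0.0215

Answer: Price = 0.0215


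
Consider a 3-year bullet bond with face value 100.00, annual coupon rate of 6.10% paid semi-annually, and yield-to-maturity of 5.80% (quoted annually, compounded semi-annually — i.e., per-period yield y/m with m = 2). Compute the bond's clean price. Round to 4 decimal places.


Answer: Price = 100.8153

Derivation:
Coupon per period c = face * coupon_rate / m = 3.050000
Periods per year m = 2; per-period yield y/m = 0.029000
Number of cashflows N = 6
Cashflows (t years, CF_t, discount factor 1/(1+y/m)^(m*t), PV):
  t = 0.5000: CF_t = 3.050000, DF = 0.971817, PV = 2.964043
  t = 1.0000: CF_t = 3.050000, DF = 0.944429, PV = 2.880508
  t = 1.5000: CF_t = 3.050000, DF = 0.917812, PV = 2.799328
  t = 2.0000: CF_t = 3.050000, DF = 0.891946, PV = 2.720435
  t = 2.5000: CF_t = 3.050000, DF = 0.866808, PV = 2.643766
  t = 3.0000: CF_t = 103.050000, DF = 0.842379, PV = 86.807200
Price P = sum_t PV_t = 100.815279


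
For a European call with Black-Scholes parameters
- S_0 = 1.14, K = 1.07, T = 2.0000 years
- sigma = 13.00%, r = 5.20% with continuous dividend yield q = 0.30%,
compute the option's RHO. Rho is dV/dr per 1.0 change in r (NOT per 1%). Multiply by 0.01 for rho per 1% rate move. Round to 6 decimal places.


Answer: Rho = 1.512061

Derivation:
d1 = 0.9696588684; d2 = 0.7858111053
phi(d1) = 0.2493101205; exp(-qT) = 0.9940179641; exp(-rT) = 0.9012252974
N(d2) = 0.7840109202
Rho = K*T*exp(-rT)*N(d2) = 1.0700 * 2.0000 * 0.9012252974 * 0.7840109202 = 1.512061


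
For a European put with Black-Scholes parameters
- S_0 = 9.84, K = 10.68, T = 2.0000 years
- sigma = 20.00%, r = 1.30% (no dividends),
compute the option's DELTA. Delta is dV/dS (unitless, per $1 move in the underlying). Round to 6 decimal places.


Answer: Delta = -0.522439

Derivation:
d1 = -0.0562755262; d2 = -0.3391182386
phi(d1) = 0.3983110682; exp(-qT) = 1.0000000000; exp(-rT) = 0.9743350896
N(-d1) = 0.5224388424
Delta = -exp(-qT) * N(-d1) = -1.0000000000 * 0.5224388424 = -0.522439


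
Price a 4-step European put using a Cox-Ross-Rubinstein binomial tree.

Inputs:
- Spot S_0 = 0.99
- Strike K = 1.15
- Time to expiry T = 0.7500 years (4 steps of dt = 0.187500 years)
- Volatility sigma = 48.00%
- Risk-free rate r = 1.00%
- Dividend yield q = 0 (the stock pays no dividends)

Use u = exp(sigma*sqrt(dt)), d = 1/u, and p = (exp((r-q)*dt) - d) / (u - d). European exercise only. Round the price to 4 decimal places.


dt = T/N = 0.187500
u = exp(sigma*sqrt(dt)) = 1.231024; d = 1/u = 0.812332
p = (exp((r-q)*dt) - d) / (u - d) = 0.452707
Discount per step: exp(-r*dt) = 0.998127
Stock lattice S(k, i) with i counting down-moves:
  k=0: S(0,0) = 0.9900
  k=1: S(1,0) = 1.2187; S(1,1) = 0.8042
  k=2: S(2,0) = 1.5003; S(2,1) = 0.9900; S(2,2) = 0.6533
  k=3: S(3,0) = 1.8469; S(3,1) = 1.2187; S(3,2) = 0.8042; S(3,3) = 0.5307
  k=4: S(4,0) = 2.2735; S(4,1) = 1.5003; S(4,2) = 0.9900; S(4,3) = 0.6533; S(4,4) = 0.4311
Terminal payoffs V(N, i) = max(K - S_T, 0):
  V(4,0) = 0.000000; V(4,1) = 0.000000; V(4,2) = 0.160000; V(4,3) = 0.496715; V(4,4) = 0.718908
Backward induction: V(k, i) = exp(-r*dt) * [p * V(k+1, i) + (1-p) * V(k+1, i+1)].
  V(3,0) = exp(-r*dt) * [p*0.000000 + (1-p)*0.000000] = 0.000000
  V(3,1) = exp(-r*dt) * [p*0.000000 + (1-p)*0.160000] = 0.087403
  V(3,2) = exp(-r*dt) * [p*0.160000 + (1-p)*0.496715] = 0.343637
  V(3,3) = exp(-r*dt) * [p*0.496715 + (1-p)*0.718908] = 0.617162
  V(2,0) = exp(-r*dt) * [p*0.000000 + (1-p)*0.087403] = 0.047745
  V(2,1) = exp(-r*dt) * [p*0.087403 + (1-p)*0.343637] = 0.227212
  V(2,2) = exp(-r*dt) * [p*0.343637 + (1-p)*0.617162] = 0.492411
  V(1,0) = exp(-r*dt) * [p*0.047745 + (1-p)*0.227212] = 0.145692
  V(1,1) = exp(-r*dt) * [p*0.227212 + (1-p)*0.492411] = 0.371656
  V(0,0) = exp(-r*dt) * [p*0.145692 + (1-p)*0.371656] = 0.268856

Answer: Price = V(0,0) = 0.2689


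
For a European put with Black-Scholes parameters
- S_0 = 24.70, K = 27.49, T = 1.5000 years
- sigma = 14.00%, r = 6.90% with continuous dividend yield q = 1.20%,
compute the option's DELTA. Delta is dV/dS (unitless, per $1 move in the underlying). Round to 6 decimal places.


d1 = -0.0397695570; d2 = -0.2112338390
phi(d1) = 0.3986269180; exp(-qT) = 0.9821610324; exp(-rT) = 0.9016760227
N(-d1) = 0.5158615765
Delta = -exp(-qT) * N(-d1) = -0.9821610324 * 0.5158615765 = -0.506659

Answer: Delta = -0.506659


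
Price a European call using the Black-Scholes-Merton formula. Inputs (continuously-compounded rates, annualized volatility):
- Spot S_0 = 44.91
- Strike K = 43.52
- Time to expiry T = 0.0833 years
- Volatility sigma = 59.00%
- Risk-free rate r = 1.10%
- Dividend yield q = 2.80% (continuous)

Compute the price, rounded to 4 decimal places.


Answer: Price = 3.7041

Derivation:
d1 = (ln(S/K) + (r - q + 0.5*sigma^2) * T) / (sigma * sqrt(T)) = 0.26145781
d2 = d1 - sigma * sqrt(T) = 0.09117354
exp(-rT) = 0.99908412; exp(-qT) = 0.99767032
C = S_0 * exp(-qT) * N(d1) - K * exp(-rT) * N(d2)
N(d1) = 0.60313026; N(d2) = 0.53632265
C = 44.9100 * 0.99767032 * 0.60313026 - 43.5200 * 0.99908412 * 0.53632265 = 3.7041


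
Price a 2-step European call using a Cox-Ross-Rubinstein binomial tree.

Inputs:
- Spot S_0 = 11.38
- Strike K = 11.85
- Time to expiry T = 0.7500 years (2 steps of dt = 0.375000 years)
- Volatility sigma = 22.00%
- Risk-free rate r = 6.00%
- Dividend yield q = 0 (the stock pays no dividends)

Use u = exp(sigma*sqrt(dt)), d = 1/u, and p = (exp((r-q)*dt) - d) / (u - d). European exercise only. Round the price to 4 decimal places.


dt = T/N = 0.375000
u = exp(sigma*sqrt(dt)) = 1.144219; d = 1/u = 0.873959
p = (exp((r-q)*dt) - d) / (u - d) = 0.550567
Discount per step: exp(-r*dt) = 0.977751
Stock lattice S(k, i) with i counting down-moves:
  k=0: S(0,0) = 11.3800
  k=1: S(1,0) = 13.0212; S(1,1) = 9.9457
  k=2: S(2,0) = 14.8991; S(2,1) = 11.3800; S(2,2) = 8.6921
Terminal payoffs V(N, i) = max(S_T - K, 0):
  V(2,0) = 3.049107; V(2,1) = 0.000000; V(2,2) = 0.000000
Backward induction: V(k, i) = exp(-r*dt) * [p * V(k+1, i) + (1-p) * V(k+1, i+1)].
  V(1,0) = exp(-r*dt) * [p*3.049107 + (1-p)*0.000000] = 1.641389
  V(1,1) = exp(-r*dt) * [p*0.000000 + (1-p)*0.000000] = 0.000000
  V(0,0) = exp(-r*dt) * [p*1.641389 + (1-p)*0.000000] = 0.883589

Answer: Price = V(0,0) = 0.8836


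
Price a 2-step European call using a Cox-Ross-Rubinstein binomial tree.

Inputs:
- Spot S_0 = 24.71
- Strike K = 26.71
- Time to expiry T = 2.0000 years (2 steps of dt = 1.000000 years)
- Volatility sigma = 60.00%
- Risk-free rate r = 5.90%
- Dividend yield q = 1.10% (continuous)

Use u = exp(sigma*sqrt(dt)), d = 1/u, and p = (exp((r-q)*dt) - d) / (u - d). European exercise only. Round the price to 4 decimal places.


Answer: Price = V(0,0) = 7.5930

Derivation:
dt = T/N = 1.000000
u = exp(sigma*sqrt(dt)) = 1.822119; d = 1/u = 0.548812
p = (exp((r-q)*dt) - d) / (u - d) = 0.392960
Discount per step: exp(-r*dt) = 0.942707
Stock lattice S(k, i) with i counting down-moves:
  k=0: S(0,0) = 24.7100
  k=1: S(1,0) = 45.0246; S(1,1) = 13.5611
  k=2: S(2,0) = 82.0401; S(2,1) = 24.7100; S(2,2) = 7.4425
Terminal payoffs V(N, i) = max(S_T - K, 0):
  V(2,0) = 55.330089; V(2,1) = 0.000000; V(2,2) = 0.000000
Backward induction: V(k, i) = exp(-r*dt) * [p * V(k+1, i) + (1-p) * V(k+1, i+1)].
  V(1,0) = exp(-r*dt) * [p*55.330089 + (1-p)*0.000000] = 20.496823
  V(1,1) = exp(-r*dt) * [p*0.000000 + (1-p)*0.000000] = 0.000000
  V(0,0) = exp(-r*dt) * [p*20.496823 + (1-p)*0.000000] = 7.592971


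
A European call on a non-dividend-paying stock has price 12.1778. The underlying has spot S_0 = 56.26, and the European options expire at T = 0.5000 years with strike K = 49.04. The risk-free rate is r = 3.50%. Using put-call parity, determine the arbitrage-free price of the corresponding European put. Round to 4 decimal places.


Put-call parity: C - P = S_0 * exp(-qT) - K * exp(-rT).
S_0 * exp(-qT) = 56.2600 * 1.00000000 = 56.26000000
K * exp(-rT) = 49.0400 * 0.98265224 = 48.18926564
P = C - S*exp(-qT) + K*exp(-rT)
P = 12.1778 - 56.26000000 + 48.18926564 = 4.1071

Answer: Put price = 4.1071


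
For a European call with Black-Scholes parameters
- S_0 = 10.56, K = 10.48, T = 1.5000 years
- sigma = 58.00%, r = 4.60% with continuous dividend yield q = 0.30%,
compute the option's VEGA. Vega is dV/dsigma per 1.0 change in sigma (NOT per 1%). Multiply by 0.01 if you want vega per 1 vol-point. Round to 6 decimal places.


Answer: Vega = 4.627831

Derivation:
d1 = 0.4566814590; d2 = -0.2536705664
phi(d1) = 0.3594365866; exp(-qT) = 0.9955101098; exp(-rT) = 0.9333266801
Vega = S * exp(-qT) * phi(d1) * sqrt(T) = 10.5600 * 0.9955101098 * 0.3594365866 * 1.2247448714 = 4.627831


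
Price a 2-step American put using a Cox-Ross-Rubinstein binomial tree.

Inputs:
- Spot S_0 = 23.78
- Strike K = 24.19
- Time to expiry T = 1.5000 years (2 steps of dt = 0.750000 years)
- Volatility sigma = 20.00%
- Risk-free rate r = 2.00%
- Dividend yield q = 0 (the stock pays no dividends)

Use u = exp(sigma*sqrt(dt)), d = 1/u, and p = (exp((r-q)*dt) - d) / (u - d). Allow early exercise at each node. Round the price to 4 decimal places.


Answer: Price = V(0,0) = 2.1633

Derivation:
dt = T/N = 0.750000
u = exp(sigma*sqrt(dt)) = 1.189110; d = 1/u = 0.840965
p = (exp((r-q)*dt) - d) / (u - d) = 0.500217
Discount per step: exp(-r*dt) = 0.985112
Stock lattice S(k, i) with i counting down-moves:
  k=0: S(0,0) = 23.7800
  k=1: S(1,0) = 28.2770; S(1,1) = 19.9982
  k=2: S(2,0) = 33.6245; S(2,1) = 23.7800; S(2,2) = 16.8177
Terminal payoffs V(N, i) = max(K - S_T, 0):
  V(2,0) = 0.000000; V(2,1) = 0.410000; V(2,2) = 7.372252
Backward induction: V(k, i) = exp(-r*dt) * [p * V(k+1, i) + (1-p) * V(k+1, i+1)]; then take max(V_cont, immediate exercise) for American.
  V(1,0) = exp(-r*dt) * [p*0.000000 + (1-p)*0.410000] = 0.201860; exercise = 0.000000; V(1,0) = max -> 0.201860
  V(1,1) = exp(-r*dt) * [p*0.410000 + (1-p)*7.372252] = 3.831707; exercise = 4.191849; V(1,1) = max -> 4.191849
  V(0,0) = exp(-r*dt) * [p*0.201860 + (1-p)*4.191849] = 2.163295; exercise = 0.410000; V(0,0) = max -> 2.163295


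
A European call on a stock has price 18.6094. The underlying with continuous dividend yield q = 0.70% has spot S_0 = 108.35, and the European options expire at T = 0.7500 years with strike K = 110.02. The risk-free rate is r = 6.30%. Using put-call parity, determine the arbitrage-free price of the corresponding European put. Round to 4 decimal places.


Put-call parity: C - P = S_0 * exp(-qT) - K * exp(-rT).
S_0 * exp(-qT) = 108.3500 * 0.99476376 = 107.78265309
K * exp(-rT) = 110.0200 * 0.95384891 = 104.94245659
P = C - S*exp(-qT) + K*exp(-rT)
P = 18.6094 - 107.78265309 + 104.94245659 = 15.7692

Answer: Put price = 15.7692


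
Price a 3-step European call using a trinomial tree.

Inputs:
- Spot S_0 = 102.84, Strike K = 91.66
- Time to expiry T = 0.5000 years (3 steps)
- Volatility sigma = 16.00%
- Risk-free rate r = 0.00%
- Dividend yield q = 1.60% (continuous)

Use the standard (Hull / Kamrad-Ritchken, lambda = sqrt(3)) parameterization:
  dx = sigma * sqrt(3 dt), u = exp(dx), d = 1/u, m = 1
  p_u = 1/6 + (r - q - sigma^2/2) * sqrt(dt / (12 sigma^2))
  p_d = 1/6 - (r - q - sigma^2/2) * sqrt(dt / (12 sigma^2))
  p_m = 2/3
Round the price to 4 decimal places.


dt = T/N = 0.166667; dx = sigma*sqrt(3*dt) = 0.113137
u = exp(dx) = 1.119785; d = 1/u = 0.893028
p_u = 0.145453, p_m = 0.666667, p_d = 0.187880
Discount per step: exp(-r*dt) = 1.000000
Stock lattice S(k, j) with j the centered position index:
  k=0: S(0,+0) = 102.8400
  k=1: S(1,-1) = 91.8390; S(1,+0) = 102.8400; S(1,+1) = 115.1587
  k=2: S(2,-2) = 82.0148; S(2,-1) = 91.8390; S(2,+0) = 102.8400; S(2,+1) = 115.1587; S(2,+2) = 128.9531
  k=3: S(3,-3) = 73.2416; S(3,-2) = 82.0148; S(3,-1) = 91.8390; S(3,+0) = 102.8400; S(3,+1) = 115.1587; S(3,+2) = 128.9531; S(3,+3) = 144.3998
Terminal payoffs V(N, j) = max(S_T - K, 0):
  V(3,-3) = 0.000000; V(3,-2) = 0.000000; V(3,-1) = 0.179023; V(3,+0) = 11.180000; V(3,+1) = 23.498733; V(3,+2) = 37.293072; V(3,+3) = 52.739771
Backward induction: V(k, j) = exp(-r*dt) * [p_u * V(k+1, j+1) + p_m * V(k+1, j) + p_d * V(k+1, j-1)]
  V(2,-2) = exp(-r*dt) * [p_u*0.179023 + p_m*0.000000 + p_d*0.000000] = 0.026040
  V(2,-1) = exp(-r*dt) * [p_u*11.180000 + p_m*0.179023 + p_d*0.000000] = 1.745519
  V(2,+0) = exp(-r*dt) * [p_u*23.498733 + p_m*11.180000 + p_d*0.179023] = 10.904940
  V(2,+1) = exp(-r*dt) * [p_u*37.293072 + p_m*23.498733 + p_d*11.180000] = 23.190726
  V(2,+2) = exp(-r*dt) * [p_u*52.739771 + p_m*37.293072 + p_d*23.498733] = 36.948169
  V(1,-1) = exp(-r*dt) * [p_u*10.904940 + p_m*1.745519 + p_d*0.026040] = 2.754733
  V(1,+0) = exp(-r*dt) * [p_u*23.190726 + p_m*10.904940 + p_d*1.745519] = 10.971079
  V(1,+1) = exp(-r*dt) * [p_u*36.948169 + p_m*23.190726 + p_d*10.904940] = 22.883542
  V(0,+0) = exp(-r*dt) * [p_u*22.883542 + p_m*10.971079 + p_d*2.754733] = 11.160102

Answer: Price = V(0,0) = 11.1601


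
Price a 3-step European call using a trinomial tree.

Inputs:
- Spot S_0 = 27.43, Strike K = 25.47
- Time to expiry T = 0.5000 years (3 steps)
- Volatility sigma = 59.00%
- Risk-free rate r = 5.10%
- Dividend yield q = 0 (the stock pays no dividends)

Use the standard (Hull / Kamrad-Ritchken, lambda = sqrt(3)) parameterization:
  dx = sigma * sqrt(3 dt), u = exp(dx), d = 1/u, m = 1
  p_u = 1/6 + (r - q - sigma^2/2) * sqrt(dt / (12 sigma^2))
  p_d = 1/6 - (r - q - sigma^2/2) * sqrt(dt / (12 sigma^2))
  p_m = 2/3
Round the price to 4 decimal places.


Answer: Price = V(0,0) = 5.6221

Derivation:
dt = T/N = 0.166667; dx = sigma*sqrt(3*dt) = 0.417193
u = exp(dx) = 1.517695; d = 1/u = 0.658894
p_u = 0.142088, p_m = 0.666667, p_d = 0.191246
Discount per step: exp(-r*dt) = 0.991536
Stock lattice S(k, j) with j the centered position index:
  k=0: S(0,+0) = 27.4300
  k=1: S(1,-1) = 18.0735; S(1,+0) = 27.4300; S(1,+1) = 41.6304
  k=2: S(2,-2) = 11.9085; S(2,-1) = 18.0735; S(2,+0) = 27.4300; S(2,+1) = 41.6304; S(2,+2) = 63.1822
  k=3: S(3,-3) = 7.8464; S(3,-2) = 11.9085; S(3,-1) = 18.0735; S(3,+0) = 27.4300; S(3,+1) = 41.6304; S(3,+2) = 63.1822; S(3,+3) = 95.8914
Terminal payoffs V(N, j) = max(S_T - K, 0):
  V(3,-3) = 0.000000; V(3,-2) = 0.000000; V(3,-1) = 0.000000; V(3,+0) = 1.960000; V(3,+1) = 16.160385; V(3,+2) = 37.712244; V(3,+3) = 70.421401
Backward induction: V(k, j) = exp(-r*dt) * [p_u * V(k+1, j+1) + p_m * V(k+1, j) + p_d * V(k+1, j-1)]
  V(2,-2) = exp(-r*dt) * [p_u*0.000000 + p_m*0.000000 + p_d*0.000000] = 0.000000
  V(2,-1) = exp(-r*dt) * [p_u*1.960000 + p_m*0.000000 + p_d*0.000000] = 0.276135
  V(2,+0) = exp(-r*dt) * [p_u*16.160385 + p_m*1.960000 + p_d*0.000000] = 3.572364
  V(2,+1) = exp(-r*dt) * [p_u*37.712244 + p_m*16.160385 + p_d*1.960000] = 16.367164
  V(2,+2) = exp(-r*dt) * [p_u*70.421401 + p_m*37.712244 + p_d*16.160385] = 37.914468
  V(1,-1) = exp(-r*dt) * [p_u*3.572364 + p_m*0.276135 + p_d*0.000000] = 0.685825
  V(1,+0) = exp(-r*dt) * [p_u*16.367164 + p_m*3.572364 + p_d*0.276135] = 4.719671
  V(1,+1) = exp(-r*dt) * [p_u*37.914468 + p_m*16.367164 + p_d*3.572364] = 16.838088
  V(0,+0) = exp(-r*dt) * [p_u*16.838088 + p_m*4.719671 + p_d*0.685825] = 5.622102


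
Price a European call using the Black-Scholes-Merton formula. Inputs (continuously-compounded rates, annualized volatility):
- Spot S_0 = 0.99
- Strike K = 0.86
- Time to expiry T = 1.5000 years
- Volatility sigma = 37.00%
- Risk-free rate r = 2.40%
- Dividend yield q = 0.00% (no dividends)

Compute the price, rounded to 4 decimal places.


d1 = (ln(S/K) + (r - q + 0.5*sigma^2) * T) / (sigma * sqrt(T)) = 0.61667020
d2 = d1 - sigma * sqrt(T) = 0.16351459
exp(-rT) = 0.96464029; exp(-qT) = 1.00000000
C = S_0 * exp(-qT) * N(d1) - K * exp(-rT) * N(d2)
N(d1) = 0.73127386; N(d2) = 0.56494336
C = 0.9900 * 1.00000000 * 0.73127386 - 0.8600 * 0.96464029 * 0.56494336 = 0.2553

Answer: Price = 0.2553


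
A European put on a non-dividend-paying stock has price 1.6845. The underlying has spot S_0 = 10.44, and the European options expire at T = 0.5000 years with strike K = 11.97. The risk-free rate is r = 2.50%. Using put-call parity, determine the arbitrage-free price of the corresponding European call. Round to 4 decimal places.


Put-call parity: C - P = S_0 * exp(-qT) - K * exp(-rT).
S_0 * exp(-qT) = 10.4400 * 1.00000000 = 10.44000000
K * exp(-rT) = 11.9700 * 0.98757780 = 11.82130627
C = P + S*exp(-qT) - K*exp(-rT)
C = 1.6845 + 10.44000000 - 11.82130627 = 0.3032

Answer: Call price = 0.3032


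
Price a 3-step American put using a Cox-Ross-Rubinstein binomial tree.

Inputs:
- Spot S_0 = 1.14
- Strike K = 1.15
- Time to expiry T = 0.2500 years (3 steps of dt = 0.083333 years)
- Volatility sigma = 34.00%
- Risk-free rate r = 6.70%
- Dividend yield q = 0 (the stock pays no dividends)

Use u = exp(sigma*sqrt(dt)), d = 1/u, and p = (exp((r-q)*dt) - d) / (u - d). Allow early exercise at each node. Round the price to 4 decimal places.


dt = T/N = 0.083333
u = exp(sigma*sqrt(dt)) = 1.103128; d = 1/u = 0.906513
p = (exp((r-q)*dt) - d) / (u - d) = 0.503959
Discount per step: exp(-r*dt) = 0.994432
Stock lattice S(k, i) with i counting down-moves:
  k=0: S(0,0) = 1.1400
  k=1: S(1,0) = 1.2576; S(1,1) = 1.0334
  k=2: S(2,0) = 1.3873; S(2,1) = 1.1400; S(2,2) = 0.9368
  k=3: S(3,0) = 1.5303; S(3,1) = 1.2576; S(3,2) = 1.0334; S(3,3) = 0.8492
Terminal payoffs V(N, i) = max(K - S_T, 0):
  V(3,0) = 0.000000; V(3,1) = 0.000000; V(3,2) = 0.116575; V(3,3) = 0.300766
Backward induction: V(k, i) = exp(-r*dt) * [p * V(k+1, i) + (1-p) * V(k+1, i+1)]; then take max(V_cont, immediate exercise) for American.
  V(2,0) = exp(-r*dt) * [p*0.000000 + (1-p)*0.000000] = 0.000000; exercise = 0.000000; V(2,0) = max -> 0.000000
  V(2,1) = exp(-r*dt) * [p*0.000000 + (1-p)*0.116575] = 0.057504; exercise = 0.010000; V(2,1) = max -> 0.057504
  V(2,2) = exp(-r*dt) * [p*0.116575 + (1-p)*0.300766] = 0.206783; exercise = 0.213186; V(2,2) = max -> 0.213186
  V(1,0) = exp(-r*dt) * [p*0.000000 + (1-p)*0.057504] = 0.028365; exercise = 0.000000; V(1,0) = max -> 0.028365
  V(1,1) = exp(-r*dt) * [p*0.057504 + (1-p)*0.213186] = 0.133979; exercise = 0.116575; V(1,1) = max -> 0.133979
  V(0,0) = exp(-r*dt) * [p*0.028365 + (1-p)*0.133979] = 0.080304; exercise = 0.010000; V(0,0) = max -> 0.080304

Answer: Price = V(0,0) = 0.0803


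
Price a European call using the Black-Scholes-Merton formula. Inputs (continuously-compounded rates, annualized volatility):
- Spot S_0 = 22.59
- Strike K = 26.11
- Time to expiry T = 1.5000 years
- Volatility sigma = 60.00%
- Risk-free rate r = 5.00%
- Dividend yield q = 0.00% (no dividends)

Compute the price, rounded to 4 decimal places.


d1 = (ln(S/K) + (r - q + 0.5*sigma^2) * T) / (sigma * sqrt(T)) = 0.27242265
d2 = d1 - sigma * sqrt(T) = -0.46242427
exp(-rT) = 0.92774349; exp(-qT) = 1.00000000
C = S_0 * exp(-qT) * N(d1) - K * exp(-rT) * N(d2)
N(d1) = 0.60735147; N(d2) = 0.32188855
C = 22.5900 * 1.00000000 * 0.60735147 - 26.1100 * 0.92774349 * 0.32188855 = 5.9228

Answer: Price = 5.9228


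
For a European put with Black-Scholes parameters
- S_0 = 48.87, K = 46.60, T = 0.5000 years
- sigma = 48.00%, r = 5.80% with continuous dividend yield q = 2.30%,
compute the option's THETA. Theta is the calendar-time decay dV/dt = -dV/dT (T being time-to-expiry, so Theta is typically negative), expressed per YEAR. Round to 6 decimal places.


Answer: Theta = -5.237108

Derivation:
d1 = 0.3613998309; d2 = 0.0219885759
phi(d1) = 0.3737218585; exp(-qT) = 0.9885658722; exp(-rT) = 0.9714164645
Theta = -S*exp(-qT)*phi(d1)*sigma/(2*sqrt(T)) + r*K*exp(-rT)*N(-d2) - q*S*exp(-qT)*N(-d1)
N(-d1) = 0.3589002872; N(-d2) = 0.4912285342; sqrt(T) = 0.7071067812
Term 1 = -48.8700 * 0.9885658722 * 0.3737218585 * 0.4800 / (2 * 0.7071067812) = -6.1280555280
Term 2 = 0.0580 * 46.6000 * 0.9714164645 * 0.4912285342 = 1.2897423370
Term 3 = -0.0230 * 48.8700 * 0.9885658722 * 0.3589002872 = -0.3987948988
Theta = -6.1280555280 + (1.2897423370) + (-0.3987948988) = -5.237108


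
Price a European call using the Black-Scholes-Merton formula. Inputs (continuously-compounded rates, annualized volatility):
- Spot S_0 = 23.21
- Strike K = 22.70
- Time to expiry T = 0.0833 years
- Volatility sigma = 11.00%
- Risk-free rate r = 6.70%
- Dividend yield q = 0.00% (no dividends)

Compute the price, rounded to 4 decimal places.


Answer: Price = 0.7126

Derivation:
d1 = (ln(S/K) + (r - q + 0.5*sigma^2) * T) / (sigma * sqrt(T)) = 0.89150303
d2 = d1 - sigma * sqrt(T) = 0.85975511
exp(-rT) = 0.99443445; exp(-qT) = 1.00000000
C = S_0 * exp(-qT) * N(d1) - K * exp(-rT) * N(d2)
N(d1) = 0.81367032; N(d2) = 0.80503798
C = 23.2100 * 1.00000000 * 0.81367032 - 22.7000 * 0.99443445 * 0.80503798 = 0.7126


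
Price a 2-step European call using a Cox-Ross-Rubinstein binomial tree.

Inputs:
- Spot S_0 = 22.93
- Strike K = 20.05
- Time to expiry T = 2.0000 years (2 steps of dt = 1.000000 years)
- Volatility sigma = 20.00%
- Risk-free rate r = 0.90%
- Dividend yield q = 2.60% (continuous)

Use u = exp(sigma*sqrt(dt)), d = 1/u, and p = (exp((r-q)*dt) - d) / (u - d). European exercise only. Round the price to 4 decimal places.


dt = T/N = 1.000000
u = exp(sigma*sqrt(dt)) = 1.221403; d = 1/u = 0.818731
p = (exp((r-q)*dt) - d) / (u - d) = 0.408305
Discount per step: exp(-r*dt) = 0.991040
Stock lattice S(k, i) with i counting down-moves:
  k=0: S(0,0) = 22.9300
  k=1: S(1,0) = 28.0068; S(1,1) = 18.7735
  k=2: S(2,0) = 34.2075; S(2,1) = 22.9300; S(2,2) = 15.3704
Terminal payoffs V(N, i) = max(S_T - K, 0):
  V(2,0) = 14.157540; V(2,1) = 2.880000; V(2,2) = 0.000000
Backward induction: V(k, i) = exp(-r*dt) * [p * V(k+1, i) + (1-p) * V(k+1, i+1)].
  V(1,0) = exp(-r*dt) * [p*14.157540 + (1-p)*2.880000] = 7.417615
  V(1,1) = exp(-r*dt) * [p*2.880000 + (1-p)*0.000000] = 1.165382
  V(0,0) = exp(-r*dt) * [p*7.417615 + (1-p)*1.165382] = 3.684885

Answer: Price = V(0,0) = 3.6849


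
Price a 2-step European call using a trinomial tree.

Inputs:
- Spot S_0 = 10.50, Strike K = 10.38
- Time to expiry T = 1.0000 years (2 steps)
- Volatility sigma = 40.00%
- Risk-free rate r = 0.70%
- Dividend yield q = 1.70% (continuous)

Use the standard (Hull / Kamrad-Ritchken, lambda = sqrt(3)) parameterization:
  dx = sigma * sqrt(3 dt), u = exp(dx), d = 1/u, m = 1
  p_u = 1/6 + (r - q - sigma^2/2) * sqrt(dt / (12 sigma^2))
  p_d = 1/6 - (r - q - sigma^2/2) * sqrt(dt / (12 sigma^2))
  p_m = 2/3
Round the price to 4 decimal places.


Answer: Price = V(0,0) = 1.3940

Derivation:
dt = T/N = 0.500000; dx = sigma*sqrt(3*dt) = 0.489898
u = exp(dx) = 1.632150; d = 1/u = 0.612689
p_u = 0.120739, p_m = 0.666667, p_d = 0.212595
Discount per step: exp(-r*dt) = 0.996506
Stock lattice S(k, j) with j the centered position index:
  k=0: S(0,+0) = 10.5000
  k=1: S(1,-1) = 6.4332; S(1,+0) = 10.5000; S(1,+1) = 17.1376
  k=2: S(2,-2) = 3.9416; S(2,-1) = 6.4332; S(2,+0) = 10.5000; S(2,+1) = 17.1376; S(2,+2) = 27.9711
Terminal payoffs V(N, j) = max(S_T - K, 0):
  V(2,-2) = 0.000000; V(2,-1) = 0.000000; V(2,+0) = 0.120000; V(2,+1) = 6.757571; V(2,+2) = 17.591081
Backward induction: V(k, j) = exp(-r*dt) * [p_u * V(k+1, j+1) + p_m * V(k+1, j) + p_d * V(k+1, j-1)]
  V(1,-1) = exp(-r*dt) * [p_u*0.120000 + p_m*0.000000 + p_d*0.000000] = 0.014438
  V(1,+0) = exp(-r*dt) * [p_u*6.757571 + p_m*0.120000 + p_d*0.000000] = 0.892770
  V(1,+1) = exp(-r*dt) * [p_u*17.591081 + p_m*6.757571 + p_d*0.120000] = 6.631234
  V(0,+0) = exp(-r*dt) * [p_u*6.631234 + p_m*0.892770 + p_d*0.014438] = 1.394009


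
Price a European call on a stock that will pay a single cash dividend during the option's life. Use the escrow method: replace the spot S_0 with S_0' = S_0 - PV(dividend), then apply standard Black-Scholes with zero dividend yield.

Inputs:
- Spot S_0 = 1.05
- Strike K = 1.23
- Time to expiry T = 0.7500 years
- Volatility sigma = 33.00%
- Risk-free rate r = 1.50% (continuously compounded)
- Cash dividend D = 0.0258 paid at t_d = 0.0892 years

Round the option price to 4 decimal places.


PV(D) = D * exp(-r * t_d) = 0.0258 * 0.99866289 = 0.02576550
S_0' = S_0 - PV(D) = 1.0500 - 0.02576550 = 1.02423450
d1 = (ln(S_0'/K) + (r + sigma^2/2)*T) / (sigma*sqrt(T)) = -0.45831523
d2 = d1 - sigma*sqrt(T) = -0.74410361
exp(-rT) = 0.98881304
N(d1) = 0.32336299; N(d2) = 0.22840690
C = S_0' * N(d1) - K * exp(-rT) * N(d2) = 1.02423450 * 0.32336299 - 1.2300 * 0.98881304 * 0.22840690 = 0.0534

Answer: Price = 0.0534


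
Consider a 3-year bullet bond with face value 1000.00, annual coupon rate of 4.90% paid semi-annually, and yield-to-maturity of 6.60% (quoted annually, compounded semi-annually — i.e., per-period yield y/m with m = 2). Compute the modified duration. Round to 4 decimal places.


Answer: Modified duration = 2.7312

Derivation:
Coupon per period c = face * coupon_rate / m = 24.500000
Periods per year m = 2; per-period yield y/m = 0.033000
Number of cashflows N = 6
Cashflows (t years, CF_t, discount factor 1/(1+y/m)^(m*t), PV):
  t = 0.5000: CF_t = 24.500000, DF = 0.968054, PV = 23.717328
  t = 1.0000: CF_t = 24.500000, DF = 0.937129, PV = 22.959659
  t = 1.5000: CF_t = 24.500000, DF = 0.907192, PV = 22.226195
  t = 2.0000: CF_t = 24.500000, DF = 0.878211, PV = 21.516162
  t = 2.5000: CF_t = 24.500000, DF = 0.850156, PV = 20.828811
  t = 3.0000: CF_t = 1024.500000, DF = 0.822997, PV = 843.160075
Price P = sum_t PV_t = 954.408230
First compute Macaulay numerator sum_t t * PV_t:
  t * PV_t at t = 0.5000: 11.858664
  t * PV_t at t = 1.0000: 22.959659
  t * PV_t at t = 1.5000: 33.339292
  t * PV_t at t = 2.0000: 43.032323
  t * PV_t at t = 2.5000: 52.072027
  t * PV_t at t = 3.0000: 2529.480224
Macaulay duration D = 2692.742190 / 954.408230 = 2.821374
Modified duration = D / (1 + y/m) = 2.821374 / (1 + 0.033000) = 2.731243


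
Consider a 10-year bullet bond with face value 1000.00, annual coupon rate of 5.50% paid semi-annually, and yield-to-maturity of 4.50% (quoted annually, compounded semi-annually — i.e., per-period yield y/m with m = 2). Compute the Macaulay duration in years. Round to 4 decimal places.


Answer: Macaulay duration = 7.9190 years

Derivation:
Coupon per period c = face * coupon_rate / m = 27.500000
Periods per year m = 2; per-period yield y/m = 0.022500
Number of cashflows N = 20
Cashflows (t years, CF_t, discount factor 1/(1+y/m)^(m*t), PV):
  t = 0.5000: CF_t = 27.500000, DF = 0.977995, PV = 26.894866
  t = 1.0000: CF_t = 27.500000, DF = 0.956474, PV = 26.303047
  t = 1.5000: CF_t = 27.500000, DF = 0.935427, PV = 25.724251
  t = 2.0000: CF_t = 27.500000, DF = 0.914843, PV = 25.158192
  t = 2.5000: CF_t = 27.500000, DF = 0.894712, PV = 24.604589
  t = 3.0000: CF_t = 27.500000, DF = 0.875024, PV = 24.063167
  t = 3.5000: CF_t = 27.500000, DF = 0.855769, PV = 23.533660
  t = 4.0000: CF_t = 27.500000, DF = 0.836938, PV = 23.015805
  t = 4.5000: CF_t = 27.500000, DF = 0.818522, PV = 22.509344
  t = 5.0000: CF_t = 27.500000, DF = 0.800510, PV = 22.014029
  t = 5.5000: CF_t = 27.500000, DF = 0.782895, PV = 21.529612
  t = 6.0000: CF_t = 27.500000, DF = 0.765667, PV = 21.055856
  t = 6.5000: CF_t = 27.500000, DF = 0.748819, PV = 20.592524
  t = 7.0000: CF_t = 27.500000, DF = 0.732341, PV = 20.139388
  t = 7.5000: CF_t = 27.500000, DF = 0.716226, PV = 19.696223
  t = 8.0000: CF_t = 27.500000, DF = 0.700466, PV = 19.262809
  t = 8.5000: CF_t = 27.500000, DF = 0.685052, PV = 18.838933
  t = 9.0000: CF_t = 27.500000, DF = 0.669978, PV = 18.424385
  t = 9.5000: CF_t = 27.500000, DF = 0.655235, PV = 18.018958
  t = 10.0000: CF_t = 1027.500000, DF = 0.640816, PV = 658.438925
Price P = sum_t PV_t = 1079.818562
Macaulay numerator sum_t t * PV_t:
  t * PV_t at t = 0.5000: 13.447433
  t * PV_t at t = 1.0000: 26.303047
  t * PV_t at t = 1.5000: 38.586377
  t * PV_t at t = 2.0000: 50.316384
  t * PV_t at t = 2.5000: 61.511472
  t * PV_t at t = 3.0000: 72.189502
  t * PV_t at t = 3.5000: 82.367810
  t * PV_t at t = 4.0000: 92.063218
  t * PV_t at t = 4.5000: 101.292049
  t * PV_t at t = 5.0000: 110.070143
  t * PV_t at t = 5.5000: 118.412868
  t * PV_t at t = 6.0000: 126.335134
  t * PV_t at t = 6.5000: 133.851405
  t * PV_t at t = 7.0000: 140.975713
  t * PV_t at t = 7.5000: 147.721669
  t * PV_t at t = 8.0000: 154.102475
  t * PV_t at t = 8.5000: 160.130934
  t * PV_t at t = 9.0000: 165.819462
  t * PV_t at t = 9.5000: 171.180103
  t * PV_t at t = 10.0000: 6584.389246
Macaulay duration D = (sum_t t * PV_t) / P = 8551.066445 / 1079.818562 = 7.918984


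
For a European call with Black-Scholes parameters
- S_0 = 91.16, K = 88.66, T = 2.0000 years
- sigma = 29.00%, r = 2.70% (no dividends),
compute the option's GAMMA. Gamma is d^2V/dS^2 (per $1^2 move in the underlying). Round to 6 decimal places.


Answer: Gamma = 0.009832

Derivation:
d1 = 0.4045318274; d2 = -0.0055901057
phi(d1) = 0.3675993955; exp(-qT) = 1.0000000000; exp(-rT) = 0.9474321065
Gamma = exp(-qT) * phi(d1) / (S * sigma * sqrt(T)) = 1.0000000000 * 0.3675993955 / (91.1600 * 0.2900 * 1.4142135624) = 0.009832


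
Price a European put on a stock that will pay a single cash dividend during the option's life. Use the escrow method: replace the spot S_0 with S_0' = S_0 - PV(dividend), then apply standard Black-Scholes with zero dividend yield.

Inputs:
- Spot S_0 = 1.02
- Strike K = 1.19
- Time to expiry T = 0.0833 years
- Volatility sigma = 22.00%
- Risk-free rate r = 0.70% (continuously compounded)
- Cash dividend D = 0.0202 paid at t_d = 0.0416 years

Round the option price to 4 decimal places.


Answer: Price = 0.1896

Derivation:
PV(D) = D * exp(-r * t_d) = 0.0202 * 0.99970884 = 0.02019412
S_0' = S_0 - PV(D) = 1.0200 - 0.02019412 = 0.99980588
d1 = (ln(S_0'/K) + (r + sigma^2/2)*T) / (sigma*sqrt(T)) = -2.70172850
d2 = d1 - sigma*sqrt(T) = -2.76522433
exp(-rT) = 0.99941707
N(-d1) = 0.99655100; N(-d2) = 0.99715582
P = K * exp(-rT) * N(-d2) - S_0' * N(-d1) = 1.1900 * 0.99941707 * 0.99715582 - 0.99980588 * 0.99655100 = 0.1896
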